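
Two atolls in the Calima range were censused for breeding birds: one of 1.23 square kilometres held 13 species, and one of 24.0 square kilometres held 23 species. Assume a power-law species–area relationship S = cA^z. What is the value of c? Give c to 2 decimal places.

12.49

z = ln(S₂/S₁) / ln(A₂/A₁) = ln(23/13) / ln(24/1.23) = 0.5705 / 2.9710 = 0.1920
c = S₁ / A₁^z = 13 / 1.23^0.1920 = 13 / 1.041 = 12.49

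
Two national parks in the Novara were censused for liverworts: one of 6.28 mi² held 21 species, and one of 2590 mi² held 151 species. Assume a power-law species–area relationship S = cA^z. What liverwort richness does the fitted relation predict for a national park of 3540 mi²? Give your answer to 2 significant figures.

170

z = ln(151/21) / ln(2590/6.28) = 1.9728 / 6.0220 = 0.3276
c = 21 / 6.28^0.3276 = 21 / 1.826 = 11.5
S₃ = 11.5 × 3540^0.3276 = 11.5 × 14.54 ≈ 167.3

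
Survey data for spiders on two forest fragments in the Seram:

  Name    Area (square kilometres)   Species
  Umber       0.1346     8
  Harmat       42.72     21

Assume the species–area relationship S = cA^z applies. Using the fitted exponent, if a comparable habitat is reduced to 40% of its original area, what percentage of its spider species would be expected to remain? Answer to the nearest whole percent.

z = ln(21/8) / ln(42.72/0.1346) = 0.9651 / 5.7601 = 0.1675
S_new/S_old = (A_new/A_old)^z = 0.4^0.1675 = exp(0.1675 × -0.9163) = 0.8577

86%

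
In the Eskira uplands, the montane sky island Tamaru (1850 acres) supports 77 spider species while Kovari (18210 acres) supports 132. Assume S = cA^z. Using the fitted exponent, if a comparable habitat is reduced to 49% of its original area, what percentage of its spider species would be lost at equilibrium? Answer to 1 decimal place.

15.5%

z = ln(132/77) / ln(18210/1850) = 0.5390 / 2.2868 = 0.2357
S_new/S_old = (A_new/A_old)^z = 0.49^0.2357 = exp(0.2357 × -0.7133) = 0.8452
Fraction lost = 1 − 0.8452 = 0.1548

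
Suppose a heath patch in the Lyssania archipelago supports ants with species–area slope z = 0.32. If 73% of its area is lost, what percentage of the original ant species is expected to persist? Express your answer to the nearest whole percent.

S_new/S_old = (A_new/A_old)^z = 0.27^0.32
= exp(0.32 × ln 0.27) = exp(0.32 × -1.3093) = exp(-0.4190) ≈ 0.6577

66%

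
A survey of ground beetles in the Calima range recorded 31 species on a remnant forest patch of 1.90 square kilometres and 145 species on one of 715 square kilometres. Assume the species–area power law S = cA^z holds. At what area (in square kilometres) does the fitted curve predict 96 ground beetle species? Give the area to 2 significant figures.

z = ln(145/31) / ln(715/1.9) = 1.5427 / 5.9304 = 0.2601
c = 31 / 1.9^0.2601 = 31 / 1.182 = 26.23
A = (96/26.23)^(1/0.2601) ⇒ ln A = ln(3.66)/0.2601 = 4.9870
A = e^4.9870 ≈ 146.5 square kilometres

150 square kilometres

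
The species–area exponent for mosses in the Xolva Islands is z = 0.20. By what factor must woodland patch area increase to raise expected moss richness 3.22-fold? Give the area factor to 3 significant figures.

(A₂/A₁)^0.2 = 3.22, so A₂/A₁ = 3.22^(1/0.2) = 3.22^5
ln(A₂/A₁) = ln 3.22 / 0.2 = 1.1694 / 0.2 = 5.8469
A₂/A₁ = e^5.8469 ≈ 346.2

346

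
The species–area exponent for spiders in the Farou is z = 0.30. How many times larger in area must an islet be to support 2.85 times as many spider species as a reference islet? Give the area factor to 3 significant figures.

(A₂/A₁)^0.3 = 2.85, so A₂/A₁ = 2.85^(1/0.3) = 2.85^3.333
ln(A₂/A₁) = ln 2.85 / 0.3 = 1.0473 / 0.3 = 3.4911
A₂/A₁ = e^3.4911 ≈ 32.82

32.8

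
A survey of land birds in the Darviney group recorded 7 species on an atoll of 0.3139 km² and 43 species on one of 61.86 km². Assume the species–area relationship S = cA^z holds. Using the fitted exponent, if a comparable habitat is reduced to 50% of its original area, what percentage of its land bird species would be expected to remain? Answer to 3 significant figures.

z = ln(43/7) / ln(61.86/0.3139) = 1.8153 / 5.2836 = 0.3436
S_new/S_old = (A_new/A_old)^z = 0.5^0.3436 = exp(0.3436 × -0.6931) = 0.7881

78.8%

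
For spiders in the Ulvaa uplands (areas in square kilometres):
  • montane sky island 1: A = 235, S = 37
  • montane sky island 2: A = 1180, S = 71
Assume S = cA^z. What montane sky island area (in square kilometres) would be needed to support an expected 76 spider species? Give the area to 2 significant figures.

1400 square kilometres

z = ln(71/37) / ln(1180/235) = 0.6518 / 1.6137 = 0.4039
c = 37 / 235^0.4039 = 37 / 9.071 = 4.079
A = (76/4.079)^(1/0.4039) ⇒ ln A = ln(18.63)/0.4039 = 7.2418
A = e^7.2418 ≈ 1397 square kilometres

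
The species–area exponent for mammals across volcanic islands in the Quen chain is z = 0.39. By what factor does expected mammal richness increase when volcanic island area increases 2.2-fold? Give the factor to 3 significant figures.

S₂/S₁ = (A₂/A₁)^z = 2.2^0.39
ln(S₂/S₁) = 0.39 × ln 2.2 = 0.39 × 0.7885 = 0.3075
S₂/S₁ = e^0.3075 ≈ 1.36

1.36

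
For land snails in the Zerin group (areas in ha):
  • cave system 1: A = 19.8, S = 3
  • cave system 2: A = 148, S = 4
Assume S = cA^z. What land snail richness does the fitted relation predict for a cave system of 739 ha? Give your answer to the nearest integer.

5

z = ln(4/3) / ln(148/19.8) = 0.2877 / 2.0115 = 0.1430
c = 3 / 19.8^0.1430 = 3 / 1.533 = 1.957
S₃ = 1.957 × 739^0.1430 = 1.957 × 2.572 ≈ 5.034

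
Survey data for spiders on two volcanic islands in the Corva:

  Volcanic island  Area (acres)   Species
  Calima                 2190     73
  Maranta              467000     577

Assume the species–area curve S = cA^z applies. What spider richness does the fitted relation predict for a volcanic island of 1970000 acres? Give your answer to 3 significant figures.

z = ln(577/73) / ln(467000/2190) = 2.0674 / 5.3624 = 0.3855
c = 73 / 2190^0.3855 = 73 / 19.4 = 3.763
S₃ = 3.763 × 1970000^0.3855 = 3.763 × 267.1 ≈ 1005

1010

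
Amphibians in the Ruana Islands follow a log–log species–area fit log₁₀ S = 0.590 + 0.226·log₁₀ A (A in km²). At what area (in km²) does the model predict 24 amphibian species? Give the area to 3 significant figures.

24 = 3.89 × A^0.226  ⇒  A^0.226 = 24/3.89 = 6.169
ln A = ln(6.169) / 0.226 = 1.8195 / 0.226 = 8.0510
A = e^8.0510 ≈ 3137 km²

3140 km²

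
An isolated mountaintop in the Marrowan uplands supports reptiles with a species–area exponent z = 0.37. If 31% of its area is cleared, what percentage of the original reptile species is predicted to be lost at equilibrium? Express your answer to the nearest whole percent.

13%

S_new/S_old = (A_new/A_old)^z = 0.69^0.37
= exp(0.37 × ln 0.69) = exp(0.37 × -0.3711) = exp(-0.1373) ≈ 0.8717
Fraction lost = 1 − 0.8717 = 0.1283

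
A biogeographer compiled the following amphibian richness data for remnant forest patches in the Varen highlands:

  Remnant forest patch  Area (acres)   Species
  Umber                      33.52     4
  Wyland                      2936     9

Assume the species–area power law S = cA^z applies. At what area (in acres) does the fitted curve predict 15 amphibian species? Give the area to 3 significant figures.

49100 acres

z = ln(9/4) / ln(2936/33.52) = 0.8109 / 4.4727 = 0.1813
c = 4 / 33.52^0.1813 = 4 / 1.89 = 2.116
A = (15/2.116)^(1/0.1813) ⇒ ln A = ln(7.089)/0.1813 = 10.8022
A = e^10.8022 ≈ 49131 acres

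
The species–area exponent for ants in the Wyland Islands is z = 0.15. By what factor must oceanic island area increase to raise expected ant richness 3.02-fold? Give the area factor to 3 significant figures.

1590

(A₂/A₁)^0.15 = 3.02, so A₂/A₁ = 3.02^(1/0.15) = 3.02^6.667
ln(A₂/A₁) = ln 3.02 / 0.15 = 1.1053 / 0.15 = 7.3684
A₂/A₁ = e^7.3684 ≈ 1585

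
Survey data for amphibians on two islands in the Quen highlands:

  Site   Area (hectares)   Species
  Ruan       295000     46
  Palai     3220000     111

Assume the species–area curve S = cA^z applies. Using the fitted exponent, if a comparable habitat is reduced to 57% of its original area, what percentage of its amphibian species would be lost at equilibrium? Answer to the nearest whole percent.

z = ln(111/46) / ln(3220000/295000) = 0.8809 / 2.3902 = 0.3685
S_new/S_old = (A_new/A_old)^z = 0.57^0.3685 = exp(0.3685 × -0.5621) = 0.8129
Fraction lost = 1 − 0.8129 = 0.1871

19%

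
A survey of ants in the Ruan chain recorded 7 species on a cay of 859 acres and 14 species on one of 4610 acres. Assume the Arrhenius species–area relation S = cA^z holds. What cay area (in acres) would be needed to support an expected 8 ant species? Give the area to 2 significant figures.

1200 acres

z = ln(14/7) / ln(4610/859) = 0.6931 / 1.6802 = 0.4125
c = 7 / 859^0.4125 = 7 / 16.23 = 0.4312
A = (8/0.4312)^(1/0.4125) ⇒ ln A = ln(18.55)/0.4125 = 7.0795
A = e^7.0795 ≈ 1187 acres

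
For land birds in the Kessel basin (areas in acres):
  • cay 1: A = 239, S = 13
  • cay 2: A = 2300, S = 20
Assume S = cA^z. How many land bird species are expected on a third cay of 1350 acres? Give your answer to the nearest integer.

z = ln(20/13) / ln(2300/239) = 0.4308 / 2.2642 = 0.1903
c = 13 / 239^0.1903 = 13 / 2.835 = 4.586
S₃ = 4.586 × 1350^0.1903 = 4.586 × 3.941 ≈ 18.07

18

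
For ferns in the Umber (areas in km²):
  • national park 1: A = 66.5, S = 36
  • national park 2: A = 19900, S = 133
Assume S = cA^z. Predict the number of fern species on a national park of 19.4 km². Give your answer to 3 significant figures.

27.1

z = ln(133/36) / ln(19900/66.5) = 1.3068 / 5.7013 = 0.2292
c = 36 / 66.5^0.2292 = 36 / 2.617 = 13.76
S₃ = 13.76 × 19.4^0.2292 = 13.76 × 1.973 ≈ 27.14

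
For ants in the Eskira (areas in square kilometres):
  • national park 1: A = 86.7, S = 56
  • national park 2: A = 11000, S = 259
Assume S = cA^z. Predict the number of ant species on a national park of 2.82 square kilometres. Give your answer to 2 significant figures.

z = ln(259/56) / ln(11000/86.7) = 1.5315 / 4.8432 = 0.3162
c = 56 / 86.7^0.3162 = 56 / 4.1 = 13.66
S₃ = 13.66 × 2.82^0.3162 = 13.66 × 1.388 ≈ 18.96

19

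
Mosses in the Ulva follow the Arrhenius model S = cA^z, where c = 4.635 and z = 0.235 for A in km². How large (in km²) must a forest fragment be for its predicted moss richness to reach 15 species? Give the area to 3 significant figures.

148 km²

15 = 4.635 × A^0.235  ⇒  A^0.235 = 15/4.635 = 3.236
ln A = ln(3.236) / 0.235 = 1.1744 / 0.235 = 4.9975
A = e^4.9975 ≈ 148 km²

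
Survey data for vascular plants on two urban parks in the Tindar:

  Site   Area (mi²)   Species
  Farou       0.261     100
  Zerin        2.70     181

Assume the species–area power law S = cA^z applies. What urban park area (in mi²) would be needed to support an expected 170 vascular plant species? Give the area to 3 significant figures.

z = ln(181/100) / ln(2.7/0.261) = 0.5933 / 2.3365 = 0.2539
c = 100 / 0.261^0.2539 = 100 / 0.711 = 140.6
A = (170/140.6)^(1/0.2539) ⇒ ln A = ln(1.209)/0.2539 = 0.7463
A = e^0.7463 ≈ 2.109 mi²

2.11 mi²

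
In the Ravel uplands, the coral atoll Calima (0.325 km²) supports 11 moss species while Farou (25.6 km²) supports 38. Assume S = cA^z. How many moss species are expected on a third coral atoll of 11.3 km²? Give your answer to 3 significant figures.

z = ln(38/11) / ln(25.6/0.325) = 1.2397 / 4.3665 = 0.2839
c = 11 / 0.325^0.2839 = 11 / 0.7268 = 15.13
S₃ = 15.13 × 11.3^0.2839 = 15.13 × 1.991 ≈ 30.13

30.1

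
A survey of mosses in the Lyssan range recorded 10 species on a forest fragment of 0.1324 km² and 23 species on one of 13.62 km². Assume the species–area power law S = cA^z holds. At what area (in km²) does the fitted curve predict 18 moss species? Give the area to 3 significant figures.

z = ln(23/10) / ln(13.62/0.1324) = 0.8329 / 4.6335 = 0.1798
c = 10 / 0.1324^0.1798 = 10 / 0.6953 = 14.38
A = (18/14.38)^(1/0.1798) ⇒ ln A = ln(1.251)/0.1798 = 1.2479
A = e^1.2479 ≈ 3.483 km²

3.48 km²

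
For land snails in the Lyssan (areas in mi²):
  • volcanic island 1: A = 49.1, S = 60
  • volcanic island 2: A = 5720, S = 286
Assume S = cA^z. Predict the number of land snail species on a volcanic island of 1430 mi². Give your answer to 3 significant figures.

z = ln(286/60) / ln(5720/49.1) = 1.5616 / 4.7579 = 0.3282
c = 60 / 49.1^0.3282 = 60 / 3.59 = 16.71
S₃ = 16.71 × 1430^0.3282 = 16.71 × 10.86 ≈ 181.4

181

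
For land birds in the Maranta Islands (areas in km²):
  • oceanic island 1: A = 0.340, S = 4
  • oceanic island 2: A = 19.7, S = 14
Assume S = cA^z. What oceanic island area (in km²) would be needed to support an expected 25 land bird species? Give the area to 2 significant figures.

z = ln(14/4) / ln(19.7/0.34) = 1.2528 / 4.0594 = 0.3086
c = 4 / 0.34^0.3086 = 4 / 0.7168 = 5.58
A = (25/5.58)^(1/0.3086) ⇒ ln A = ln(4.48)/0.3086 = 4.8595
A = e^4.8595 ≈ 129 km²

130 km²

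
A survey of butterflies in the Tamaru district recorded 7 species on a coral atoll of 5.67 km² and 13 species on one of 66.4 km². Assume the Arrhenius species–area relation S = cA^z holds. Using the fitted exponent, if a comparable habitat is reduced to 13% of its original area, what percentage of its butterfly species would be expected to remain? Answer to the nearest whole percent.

60%

z = ln(13/7) / ln(66.4/5.67) = 0.6190 / 2.4605 = 0.2516
S_new/S_old = (A_new/A_old)^z = 0.13^0.2516 = exp(0.2516 × -2.0402) = 0.5985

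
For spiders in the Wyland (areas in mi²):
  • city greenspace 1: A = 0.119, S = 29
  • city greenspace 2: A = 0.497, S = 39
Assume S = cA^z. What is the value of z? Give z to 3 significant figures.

Taking logs: ln S = ln c + z ln A, so z = (ln S₂ − ln S₁)/(ln A₂ − ln A₁).
z = ln(39/29) / ln(0.497/0.119) = ln(1.345) / ln(4.176) = 0.2963 / 1.4295 = 0.2073

0.207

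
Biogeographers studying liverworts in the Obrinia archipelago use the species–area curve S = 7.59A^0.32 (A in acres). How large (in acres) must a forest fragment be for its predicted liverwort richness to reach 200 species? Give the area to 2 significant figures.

200 = 7.59 × A^0.32  ⇒  A^0.32 = 200/7.59 = 26.35
ln A = ln(26.35) / 0.32 = 3.2715 / 0.32 = 10.2234
A = e^10.2234 ≈ 27540 acres

28000 acres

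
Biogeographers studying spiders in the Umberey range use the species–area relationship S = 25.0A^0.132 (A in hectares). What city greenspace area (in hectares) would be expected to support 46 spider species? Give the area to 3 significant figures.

101 hectares

46 = 25 × A^0.132  ⇒  A^0.132 = 46/25 = 1.84
ln A = ln(1.84) / 0.132 = 0.6098 / 0.132 = 4.6194
A = e^4.6194 ≈ 101.4 hectares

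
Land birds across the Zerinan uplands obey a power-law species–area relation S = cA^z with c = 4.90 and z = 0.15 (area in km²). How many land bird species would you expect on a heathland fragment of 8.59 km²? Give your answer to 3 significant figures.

6.77

S = 4.9 × 8.59^0.15 = 4.9 × 1.381 ≈ 6.765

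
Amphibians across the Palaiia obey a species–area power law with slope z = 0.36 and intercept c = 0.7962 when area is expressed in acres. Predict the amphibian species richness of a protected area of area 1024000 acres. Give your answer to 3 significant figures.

S = 0.7962 × 1024000^0.36 = 0.7962 × 145.8 ≈ 116.1

116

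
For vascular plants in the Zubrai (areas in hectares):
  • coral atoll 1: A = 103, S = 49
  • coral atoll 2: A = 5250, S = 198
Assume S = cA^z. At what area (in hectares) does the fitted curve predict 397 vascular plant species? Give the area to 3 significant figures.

37200 hectares

z = ln(198/49) / ln(5250/103) = 1.3964 / 3.9313 = 0.3552
c = 49 / 103^0.3552 = 49 / 5.188 = 9.445
A = (397/9.445)^(1/0.3552) ⇒ ln A = ln(42.03)/0.3552 = 10.5244
A = e^10.5244 ≈ 37213 hectares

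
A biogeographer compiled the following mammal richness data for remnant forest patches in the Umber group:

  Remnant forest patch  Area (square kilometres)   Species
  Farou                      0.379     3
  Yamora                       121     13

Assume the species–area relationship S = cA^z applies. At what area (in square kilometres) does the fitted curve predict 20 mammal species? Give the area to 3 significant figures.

658 square kilometres

z = ln(13/3) / ln(121/0.379) = 1.4663 / 5.7660 = 0.2543
c = 3 / 0.379^0.2543 = 3 / 0.7813 = 3.84
A = (20/3.84)^(1/0.2543) ⇒ ln A = ln(5.209)/0.2543 = 6.4897
A = e^6.4897 ≈ 658.4 square kilometres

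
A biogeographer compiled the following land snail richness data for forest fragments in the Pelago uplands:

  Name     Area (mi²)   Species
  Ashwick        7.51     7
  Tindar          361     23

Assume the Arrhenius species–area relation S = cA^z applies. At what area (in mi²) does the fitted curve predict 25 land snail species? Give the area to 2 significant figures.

470 mi²

z = ln(23/7) / ln(361/7.51) = 1.1896 / 3.8726 = 0.3072
c = 7 / 7.51^0.3072 = 7 / 1.858 = 3.768
A = (25/3.768)^(1/0.3072) ⇒ ln A = ln(6.635)/0.3072 = 6.1603
A = e^6.1603 ≈ 473.6 mi²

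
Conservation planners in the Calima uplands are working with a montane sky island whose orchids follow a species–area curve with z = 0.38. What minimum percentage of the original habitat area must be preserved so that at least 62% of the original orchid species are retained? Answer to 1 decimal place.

28.4%

Need (A_new/A_old)^0.38 = 0.62, so A_new/A_old = 0.62^(1/0.38) = 0.62^2.632
ln(A_new/A_old) = ln 0.62 / 0.38 = -0.4780 / 0.38 = -1.2580
A_new/A_old = e^-1.2580 ≈ 0.2842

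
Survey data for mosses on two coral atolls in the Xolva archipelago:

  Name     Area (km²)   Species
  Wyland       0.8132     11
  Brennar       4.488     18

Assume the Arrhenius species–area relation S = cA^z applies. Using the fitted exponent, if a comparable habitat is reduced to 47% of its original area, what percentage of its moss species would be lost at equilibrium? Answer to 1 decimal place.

z = ln(18/11) / ln(4.488/0.8132) = 0.4925 / 1.7082 = 0.2883
S_new/S_old = (A_new/A_old)^z = 0.47^0.2883 = exp(0.2883 × -0.7550) = 0.8044
Fraction lost = 1 − 0.8044 = 0.1956

19.6%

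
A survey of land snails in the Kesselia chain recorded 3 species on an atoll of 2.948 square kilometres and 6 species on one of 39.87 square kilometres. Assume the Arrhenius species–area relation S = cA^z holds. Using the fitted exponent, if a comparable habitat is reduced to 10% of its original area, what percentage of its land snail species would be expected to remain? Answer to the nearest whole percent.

54%

z = ln(6/3) / ln(39.87/2.948) = 0.6931 / 2.6045 = 0.2661
S_new/S_old = (A_new/A_old)^z = 0.1^0.2661 = exp(0.2661 × -2.3026) = 0.5418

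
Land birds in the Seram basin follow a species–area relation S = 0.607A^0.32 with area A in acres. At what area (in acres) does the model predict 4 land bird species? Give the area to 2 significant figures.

360 acres

4 = 0.607 × A^0.32  ⇒  A^0.32 = 4/0.607 = 6.59
ln A = ln(6.59) / 0.32 = 1.8855 / 0.32 = 5.8923
A = e^5.8923 ≈ 362.2 acres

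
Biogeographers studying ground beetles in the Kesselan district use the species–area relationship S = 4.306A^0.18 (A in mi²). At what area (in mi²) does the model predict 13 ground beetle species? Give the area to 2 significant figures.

460 mi²

13 = 4.306 × A^0.18  ⇒  A^0.18 = 13/4.306 = 3.019
ln A = ln(3.019) / 0.18 = 1.1049 / 0.18 = 6.1386
A = e^6.1386 ≈ 463.4 mi²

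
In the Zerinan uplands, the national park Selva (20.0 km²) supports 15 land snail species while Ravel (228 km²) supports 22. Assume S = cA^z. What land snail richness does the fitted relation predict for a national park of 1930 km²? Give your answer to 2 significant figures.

z = ln(22/15) / ln(228/20) = 0.3830 / 2.4336 = 0.1574
c = 15 / 20^0.1574 = 15 / 1.602 = 9.361
S₃ = 9.361 × 1930^0.1574 = 9.361 × 3.289 ≈ 30.79

31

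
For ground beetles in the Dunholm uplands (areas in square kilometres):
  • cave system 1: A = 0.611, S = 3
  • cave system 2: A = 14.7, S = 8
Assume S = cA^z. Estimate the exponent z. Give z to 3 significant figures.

0.308

Taking logs: ln S = ln c + z ln A, so z = (ln S₂ − ln S₁)/(ln A₂ − ln A₁).
z = ln(8/3) / ln(14.7/0.611) = ln(2.667) / ln(24.06) = 0.9808 / 3.1805 = 0.3084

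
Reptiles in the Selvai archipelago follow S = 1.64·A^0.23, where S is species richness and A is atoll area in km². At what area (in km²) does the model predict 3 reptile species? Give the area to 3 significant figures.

13.8 km²

3 = 1.64 × A^0.23  ⇒  A^0.23 = 3/1.64 = 1.829
ln A = ln(1.829) / 0.23 = 0.6039 / 0.23 = 2.6257
A = e^2.6257 ≈ 13.81 km²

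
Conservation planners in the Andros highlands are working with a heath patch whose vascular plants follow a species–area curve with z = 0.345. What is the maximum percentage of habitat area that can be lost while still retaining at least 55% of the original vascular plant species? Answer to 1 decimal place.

82.3%

Need (A_new/A_old)^0.345 = 0.55, so A_new/A_old = 0.55^(1/0.345) = 0.55^2.899
ln(A_new/A_old) = ln 0.55 / 0.345 = -0.5978 / 0.345 = -1.7329
A_new/A_old = e^-1.7329 ≈ 0.1768
Fraction that can be lost = 1 − 0.1768 = 0.8232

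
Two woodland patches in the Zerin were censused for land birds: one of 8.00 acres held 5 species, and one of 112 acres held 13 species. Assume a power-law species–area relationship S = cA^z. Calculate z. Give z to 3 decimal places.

Taking logs: ln S = ln c + z ln A, so z = (ln S₂ − ln S₁)/(ln A₂ − ln A₁).
z = ln(13/5) / ln(112/8) = ln(2.6) / ln(14) = 0.9555 / 2.6391 = 0.3621

0.362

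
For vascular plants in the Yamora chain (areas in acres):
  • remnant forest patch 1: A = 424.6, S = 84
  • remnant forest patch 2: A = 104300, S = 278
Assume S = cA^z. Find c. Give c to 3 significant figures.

22.5

z = ln(S₂/S₁) / ln(A₂/A₁) = ln(278/84) / ln(104300/424.6) = 1.1968 / 5.5039 = 0.2174
c = S₁ / A₁^z = 84 / 424.6^0.2174 = 84 / 3.728 = 22.53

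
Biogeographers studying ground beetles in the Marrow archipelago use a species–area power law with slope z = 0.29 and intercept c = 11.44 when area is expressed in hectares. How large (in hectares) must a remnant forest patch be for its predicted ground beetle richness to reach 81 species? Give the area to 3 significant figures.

81 = 11.44 × A^0.29  ⇒  A^0.29 = 81/11.44 = 7.08
ln A = ln(7.08) / 0.29 = 1.9573 / 0.29 = 6.7494
A = e^6.7494 ≈ 853.6 hectares

854 hectares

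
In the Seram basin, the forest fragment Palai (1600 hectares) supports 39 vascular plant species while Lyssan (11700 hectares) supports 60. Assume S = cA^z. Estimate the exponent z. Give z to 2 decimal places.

0.22

Taking logs: ln S = ln c + z ln A, so z = (ln S₂ − ln S₁)/(ln A₂ − ln A₁).
z = ln(60/39) / ln(11700/1600) = ln(1.538) / ln(7.312) = 0.4308 / 1.9896 = 0.2165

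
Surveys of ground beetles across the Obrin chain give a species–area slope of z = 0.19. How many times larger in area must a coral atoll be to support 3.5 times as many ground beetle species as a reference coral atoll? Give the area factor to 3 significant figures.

(A₂/A₁)^0.19 = 3.5, so A₂/A₁ = 3.5^(1/0.19) = 3.5^5.263
ln(A₂/A₁) = ln 3.5 / 0.19 = 1.2528 / 0.19 = 6.5935
A₂/A₁ = e^6.5935 ≈ 730.3

730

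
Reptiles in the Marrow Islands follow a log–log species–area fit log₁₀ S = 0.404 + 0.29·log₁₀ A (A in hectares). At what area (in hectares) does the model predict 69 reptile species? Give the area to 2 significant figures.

69 = 2.535 × A^0.29  ⇒  A^0.29 = 69/2.535 = 27.22
ln A = ln(27.22) / 0.29 = 3.3039 / 0.29 = 11.3926
A = e^11.3926 ≈ 88666 hectares

89000 hectares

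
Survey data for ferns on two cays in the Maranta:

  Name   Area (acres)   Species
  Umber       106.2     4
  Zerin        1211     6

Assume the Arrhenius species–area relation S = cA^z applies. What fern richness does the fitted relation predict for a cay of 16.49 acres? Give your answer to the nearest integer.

z = ln(6/4) / ln(1211/106.2) = 0.4055 / 2.4339 = 0.1666
c = 4 / 106.2^0.1666 = 4 / 2.175 = 1.839
S₃ = 1.839 × 16.49^0.1666 = 1.839 × 1.595 ≈ 2.933

3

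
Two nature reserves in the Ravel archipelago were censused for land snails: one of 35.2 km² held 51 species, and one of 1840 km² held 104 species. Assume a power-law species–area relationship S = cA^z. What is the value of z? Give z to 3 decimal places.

Taking logs: ln S = ln c + z ln A, so z = (ln S₂ − ln S₁)/(ln A₂ − ln A₁).
z = ln(104/51) / ln(1840/35.2) = ln(2.039) / ln(52.27) = 0.7126 / 3.9565 = 0.1801

0.180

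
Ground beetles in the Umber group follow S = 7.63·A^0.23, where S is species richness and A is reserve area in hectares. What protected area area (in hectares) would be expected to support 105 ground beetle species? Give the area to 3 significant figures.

89300 hectares

105 = 7.63 × A^0.23  ⇒  A^0.23 = 105/7.63 = 13.76
ln A = ln(13.76) / 0.23 = 2.6219 / 0.23 = 11.3994
A = e^11.3994 ≈ 89272 hectares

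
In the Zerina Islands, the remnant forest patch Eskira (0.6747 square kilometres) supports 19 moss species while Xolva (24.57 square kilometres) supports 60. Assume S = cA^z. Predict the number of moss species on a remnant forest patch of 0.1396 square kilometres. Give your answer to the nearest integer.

z = ln(60/19) / ln(24.57/0.6747) = 1.1499 / 3.5950 = 0.3199
c = 19 / 0.6747^0.3199 = 19 / 0.8817 = 21.55
S₃ = 21.55 × 0.1396^0.3199 = 21.55 × 0.5327 ≈ 11.48

11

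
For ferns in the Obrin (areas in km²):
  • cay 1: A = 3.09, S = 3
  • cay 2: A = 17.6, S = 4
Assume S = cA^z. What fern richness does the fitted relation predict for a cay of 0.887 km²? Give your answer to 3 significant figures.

2.44

z = ln(4/3) / ln(17.6/3.09) = 0.2877 / 1.7397 = 0.1654
c = 3 / 3.09^0.1654 = 3 / 1.205 = 2.489
S₃ = 2.489 × 0.887^0.1654 = 2.489 × 0.9804 ≈ 2.441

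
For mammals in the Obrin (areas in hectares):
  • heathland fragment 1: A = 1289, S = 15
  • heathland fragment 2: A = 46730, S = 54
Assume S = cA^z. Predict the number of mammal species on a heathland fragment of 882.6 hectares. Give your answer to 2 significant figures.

z = ln(54/15) / ln(46730/1289) = 1.2809 / 3.5905 = 0.3568
c = 15 / 1289^0.3568 = 15 / 12.87 = 1.165
S₃ = 1.165 × 882.6^0.3568 = 1.165 × 11.24 ≈ 13.1

13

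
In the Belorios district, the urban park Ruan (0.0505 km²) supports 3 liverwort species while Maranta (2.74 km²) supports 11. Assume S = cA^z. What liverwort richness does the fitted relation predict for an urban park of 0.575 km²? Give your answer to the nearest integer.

7

z = ln(11/3) / ln(2.74/0.0505) = 1.2993 / 3.9937 = 0.3253
c = 3 / 0.0505^0.3253 = 3 / 0.3786 = 7.925
S₃ = 7.925 × 0.575^0.3253 = 7.925 × 0.8352 ≈ 6.619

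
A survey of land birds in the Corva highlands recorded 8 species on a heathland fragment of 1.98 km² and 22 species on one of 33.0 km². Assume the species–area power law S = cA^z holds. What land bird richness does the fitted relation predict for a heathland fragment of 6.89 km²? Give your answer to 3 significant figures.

12.5

z = ln(22/8) / ln(33/1.98) = 1.0116 / 2.8134 = 0.3596
c = 8 / 1.98^0.3596 = 8 / 1.278 = 6.258
S₃ = 6.258 × 6.89^0.3596 = 6.258 × 2.002 ≈ 12.53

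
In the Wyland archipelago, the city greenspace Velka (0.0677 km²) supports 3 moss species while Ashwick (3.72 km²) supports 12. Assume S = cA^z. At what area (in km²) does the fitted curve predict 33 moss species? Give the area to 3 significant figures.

z = ln(12/3) / ln(3.72/0.0677) = 1.3863 / 4.0064 = 0.3460
c = 3 / 0.0677^0.3460 = 3 / 0.3939 = 7.617
A = (33/7.617)^(1/0.3460) ⇒ ln A = ln(4.333)/0.3460 = 4.2373
A = e^4.2373 ≈ 69.22 km²

69.2 km²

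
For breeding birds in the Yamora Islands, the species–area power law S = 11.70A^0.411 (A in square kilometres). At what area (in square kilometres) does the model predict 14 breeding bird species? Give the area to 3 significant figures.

14 = 11.7 × A^0.411  ⇒  A^0.411 = 14/11.7 = 1.197
ln A = ln(1.197) / 0.411 = 0.1795 / 0.411 = 0.4367
A = e^0.4367 ≈ 1.548 square kilometres

1.55 square kilometres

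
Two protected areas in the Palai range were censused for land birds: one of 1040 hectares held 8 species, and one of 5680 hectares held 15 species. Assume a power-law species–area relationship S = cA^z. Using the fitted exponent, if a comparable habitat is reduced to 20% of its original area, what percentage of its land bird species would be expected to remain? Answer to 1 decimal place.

z = ln(15/8) / ln(5680/1040) = 0.6286 / 1.6977 = 0.3703
S_new/S_old = (A_new/A_old)^z = 0.2^0.3703 = exp(0.3703 × -1.6094) = 0.5511

55.1%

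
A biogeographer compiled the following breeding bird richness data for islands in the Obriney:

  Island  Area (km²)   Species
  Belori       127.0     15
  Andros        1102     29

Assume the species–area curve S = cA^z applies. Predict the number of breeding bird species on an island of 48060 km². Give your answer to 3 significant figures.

z = ln(29/15) / ln(1102/127) = 0.6592 / 2.1607 = 0.3051
c = 15 / 127^0.3051 = 15 / 4.384 = 3.421
S₃ = 3.421 × 48060^0.3051 = 3.421 × 26.82 ≈ 91.76

91.8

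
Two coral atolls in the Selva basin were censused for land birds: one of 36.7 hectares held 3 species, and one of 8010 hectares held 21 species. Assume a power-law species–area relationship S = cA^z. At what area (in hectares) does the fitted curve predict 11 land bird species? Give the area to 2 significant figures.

z = ln(21/3) / ln(8010/36.7) = 1.9459 / 5.3857 = 0.3613
c = 3 / 36.7^0.3613 = 3 / 3.676 = 0.8162
A = (11/0.8162)^(1/0.3613) ⇒ ln A = ln(13.48)/0.3613 = 7.1988
A = e^7.1988 ≈ 1338 hectares

1300 hectares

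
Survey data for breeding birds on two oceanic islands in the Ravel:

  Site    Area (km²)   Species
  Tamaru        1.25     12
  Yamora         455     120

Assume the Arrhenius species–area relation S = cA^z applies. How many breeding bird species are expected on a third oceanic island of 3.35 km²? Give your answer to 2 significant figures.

z = ln(120/12) / ln(455/1.25) = 2.3026 / 5.8972 = 0.3905
c = 12 / 1.25^0.3905 = 12 / 1.091 = 11
S₃ = 11 × 3.35^0.3905 = 11 × 1.603 ≈ 17.63

18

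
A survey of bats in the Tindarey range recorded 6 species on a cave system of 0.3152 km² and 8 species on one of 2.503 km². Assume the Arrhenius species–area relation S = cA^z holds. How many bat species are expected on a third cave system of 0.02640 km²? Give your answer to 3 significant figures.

z = ln(8/6) / ln(2.503/0.3152) = 0.2877 / 2.0720 = 0.1388
c = 6 / 0.3152^0.1388 = 6 / 0.8519 = 7.043
S₃ = 7.043 × 0.0264^0.1388 = 7.043 × 0.6037 ≈ 4.252

4.25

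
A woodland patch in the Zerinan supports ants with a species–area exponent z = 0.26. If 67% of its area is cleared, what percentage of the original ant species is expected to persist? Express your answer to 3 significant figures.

75.0%

S_new/S_old = (A_new/A_old)^z = 0.33^0.26
= exp(0.26 × ln 0.33) = exp(0.26 × -1.1087) = exp(-0.2883) ≈ 0.7496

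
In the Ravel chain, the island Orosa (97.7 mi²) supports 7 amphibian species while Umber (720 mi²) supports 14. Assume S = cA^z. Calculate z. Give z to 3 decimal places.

0.347

Taking logs: ln S = ln c + z ln A, so z = (ln S₂ − ln S₁)/(ln A₂ − ln A₁).
z = ln(14/7) / ln(720/97.7) = ln(2) / ln(7.369) = 0.6931 / 1.9973 = 0.3470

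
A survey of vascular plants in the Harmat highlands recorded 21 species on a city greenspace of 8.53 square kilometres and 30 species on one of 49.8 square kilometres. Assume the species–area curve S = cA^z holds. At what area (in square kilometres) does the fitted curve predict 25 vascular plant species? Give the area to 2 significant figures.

z = ln(30/21) / ln(49.8/8.53) = 0.3567 / 1.7644 = 0.2021
c = 21 / 8.53^0.2021 = 21 / 1.542 = 13.62
A = (25/13.62)^(1/0.2021) ⇒ ln A = ln(1.836)/0.2021 = 3.0061
A = e^3.0061 ≈ 20.21 square kilometres

20 square kilometres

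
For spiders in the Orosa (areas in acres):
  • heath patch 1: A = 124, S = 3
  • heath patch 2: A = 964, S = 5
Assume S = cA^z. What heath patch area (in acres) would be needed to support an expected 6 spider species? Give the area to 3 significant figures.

z = ln(5/3) / ln(964/124) = 0.5108 / 2.0508 = 0.2491
c = 3 / 124^0.2491 = 3 / 3.322 = 0.903
A = (6/0.903)^(1/0.2491) ⇒ ln A = ln(6.645)/0.2491 = 7.6031
A = e^7.6031 ≈ 2004 acres

2000 acres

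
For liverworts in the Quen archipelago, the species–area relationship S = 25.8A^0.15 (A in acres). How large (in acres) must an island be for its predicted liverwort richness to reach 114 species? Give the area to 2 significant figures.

114 = 25.8 × A^0.15  ⇒  A^0.15 = 114/25.8 = 4.419
ln A = ln(4.419) / 0.15 = 1.4858 / 0.15 = 9.9055
A = e^9.9055 ≈ 20040 acres

20000 acres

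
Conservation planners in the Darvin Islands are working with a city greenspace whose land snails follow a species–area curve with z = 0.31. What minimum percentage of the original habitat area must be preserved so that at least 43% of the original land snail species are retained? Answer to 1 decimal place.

Need (A_new/A_old)^0.31 = 0.43, so A_new/A_old = 0.43^(1/0.31) = 0.43^3.226
ln(A_new/A_old) = ln 0.43 / 0.31 = -0.8440 / 0.31 = -2.7225
A_new/A_old = e^-2.7225 ≈ 0.06571

6.6%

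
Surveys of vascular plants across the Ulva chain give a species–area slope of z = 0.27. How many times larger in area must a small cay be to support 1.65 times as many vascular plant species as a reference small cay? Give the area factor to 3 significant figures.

6.39

(A₂/A₁)^0.27 = 1.65, so A₂/A₁ = 1.65^(1/0.27) = 1.65^3.704
ln(A₂/A₁) = ln 1.65 / 0.27 = 0.5008 / 0.27 = 1.8547
A₂/A₁ = e^1.8547 ≈ 6.39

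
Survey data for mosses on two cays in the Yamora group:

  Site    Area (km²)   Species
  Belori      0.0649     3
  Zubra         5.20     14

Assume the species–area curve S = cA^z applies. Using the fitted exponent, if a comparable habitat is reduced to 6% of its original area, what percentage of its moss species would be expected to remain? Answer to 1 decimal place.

z = ln(14/3) / ln(5.2/0.0649) = 1.5404 / 4.3836 = 0.3514
S_new/S_old = (A_new/A_old)^z = 0.06^0.3514 = exp(0.3514 × -2.8134) = 0.3721

37.2%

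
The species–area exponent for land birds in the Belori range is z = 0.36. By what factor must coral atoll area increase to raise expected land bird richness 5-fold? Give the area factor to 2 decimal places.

87.41

(A₂/A₁)^0.36 = 5, so A₂/A₁ = 5^(1/0.36) = 5^2.778
ln(A₂/A₁) = ln 5 / 0.36 = 1.6094 / 0.36 = 4.4707
A₂/A₁ = e^4.4707 ≈ 87.41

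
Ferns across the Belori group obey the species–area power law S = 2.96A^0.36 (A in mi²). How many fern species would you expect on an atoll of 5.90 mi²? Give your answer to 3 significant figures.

5.61

S = 2.96 × 5.9^0.36 = 2.96 × 1.895 ≈ 5.608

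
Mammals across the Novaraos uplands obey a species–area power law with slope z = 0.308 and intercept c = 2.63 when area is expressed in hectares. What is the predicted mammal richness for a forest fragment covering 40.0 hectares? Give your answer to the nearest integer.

8

S = 2.63 × 40^0.308
ln S = ln 2.63 + 0.308 × ln 40 = 0.9670 + 0.308 × 3.6889 = 2.1032
S = e^2.1032 ≈ 8.192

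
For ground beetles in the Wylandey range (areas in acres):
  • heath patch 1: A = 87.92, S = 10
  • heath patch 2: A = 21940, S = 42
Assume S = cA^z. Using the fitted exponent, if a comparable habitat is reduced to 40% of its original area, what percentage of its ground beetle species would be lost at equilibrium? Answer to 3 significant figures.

z = ln(42/10) / ln(21940/87.92) = 1.4351 / 5.5196 = 0.2600
S_new/S_old = (A_new/A_old)^z = 0.4^0.2600 = exp(0.2600 × -0.9163) = 0.788
Fraction lost = 1 − 0.788 = 0.212

21.2%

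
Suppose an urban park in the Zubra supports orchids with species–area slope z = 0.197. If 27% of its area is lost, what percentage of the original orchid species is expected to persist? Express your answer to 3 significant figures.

S_new/S_old = (A_new/A_old)^z = 0.73^0.197
= exp(0.197 × ln 0.73) = exp(0.197 × -0.3147) = exp(-0.0620) ≈ 0.9399

94.0%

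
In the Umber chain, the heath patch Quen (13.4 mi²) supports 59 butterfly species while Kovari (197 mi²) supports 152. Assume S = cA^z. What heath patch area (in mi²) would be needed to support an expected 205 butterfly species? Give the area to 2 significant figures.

z = ln(152/59) / ln(197/13.4) = 0.9463 / 2.6879 = 0.3521
c = 59 / 13.4^0.3521 = 59 / 2.494 = 23.66
A = (205/23.66)^(1/0.3521) ⇒ ln A = ln(8.664)/0.3521 = 6.1328
A = e^6.1328 ≈ 460.7 mi²

460 mi²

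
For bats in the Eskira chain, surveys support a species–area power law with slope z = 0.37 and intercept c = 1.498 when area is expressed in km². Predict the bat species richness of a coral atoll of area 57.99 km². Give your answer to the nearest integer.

S = 1.498 × 57.99^0.37 = 1.498 × 4.492 ≈ 6.729

7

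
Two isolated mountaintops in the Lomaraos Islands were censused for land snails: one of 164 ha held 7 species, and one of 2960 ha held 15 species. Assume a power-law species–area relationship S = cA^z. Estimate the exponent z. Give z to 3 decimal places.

0.263

Taking logs: ln S = ln c + z ln A, so z = (ln S₂ − ln S₁)/(ln A₂ − ln A₁).
z = ln(15/7) / ln(2960/164) = ln(2.143) / ln(18.05) = 0.7621 / 2.8931 = 0.2634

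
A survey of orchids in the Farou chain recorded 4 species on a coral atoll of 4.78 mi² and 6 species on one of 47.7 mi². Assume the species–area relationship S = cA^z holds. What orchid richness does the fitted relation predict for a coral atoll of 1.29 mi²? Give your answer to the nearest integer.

z = ln(6/4) / ln(47.7/4.78) = 0.4055 / 2.3005 = 0.1763
c = 4 / 4.78^0.1763 = 4 / 1.317 = 3.036
S₃ = 3.036 × 1.29^0.1763 = 3.036 × 1.046 ≈ 3.175

3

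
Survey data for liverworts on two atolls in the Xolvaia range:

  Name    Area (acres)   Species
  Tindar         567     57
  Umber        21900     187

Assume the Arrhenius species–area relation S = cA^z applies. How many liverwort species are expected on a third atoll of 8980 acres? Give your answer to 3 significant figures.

140

z = ln(187/57) / ln(21900/567) = 1.1881 / 3.6539 = 0.3251
c = 57 / 567^0.3251 = 57 / 7.858 = 7.254
S₃ = 7.254 × 8980^0.3251 = 7.254 × 19.29 ≈ 139.9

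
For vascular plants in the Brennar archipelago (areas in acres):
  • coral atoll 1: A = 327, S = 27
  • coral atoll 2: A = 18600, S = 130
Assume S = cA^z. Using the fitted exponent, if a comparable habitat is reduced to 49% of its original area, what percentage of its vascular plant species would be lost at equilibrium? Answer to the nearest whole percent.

24%

z = ln(130/27) / ln(18600/327) = 1.5717 / 4.0410 = 0.3889
S_new/S_old = (A_new/A_old)^z = 0.49^0.3889 = exp(0.3889 × -0.7133) = 0.7577
Fraction lost = 1 − 0.7577 = 0.2423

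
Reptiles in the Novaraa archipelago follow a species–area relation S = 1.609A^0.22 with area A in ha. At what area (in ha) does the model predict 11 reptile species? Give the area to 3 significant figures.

11 = 1.609 × A^0.22  ⇒  A^0.22 = 11/1.609 = 6.837
ln A = ln(6.837) / 0.22 = 1.9223 / 0.22 = 8.7376
A = e^8.7376 ≈ 6233 ha

6230 ha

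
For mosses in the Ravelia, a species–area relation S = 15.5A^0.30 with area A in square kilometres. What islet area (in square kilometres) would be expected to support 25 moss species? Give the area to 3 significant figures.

4.92 square kilometres

25 = 15.5 × A^0.3  ⇒  A^0.3 = 25/15.5 = 1.613
ln A = ln(1.613) / 0.3 = 0.4780 / 0.3 = 1.5935
A = e^1.5935 ≈ 4.921 square kilometres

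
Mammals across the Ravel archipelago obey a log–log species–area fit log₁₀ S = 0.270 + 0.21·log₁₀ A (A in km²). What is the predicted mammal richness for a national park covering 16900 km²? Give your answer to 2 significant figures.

S = 1.862 × 16900^0.21
ln S = ln 1.862 + 0.21 × ln 16900 = 0.6217 + 0.21 × 9.7351 = 2.6661
S = e^2.6661 ≈ 14.38

14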